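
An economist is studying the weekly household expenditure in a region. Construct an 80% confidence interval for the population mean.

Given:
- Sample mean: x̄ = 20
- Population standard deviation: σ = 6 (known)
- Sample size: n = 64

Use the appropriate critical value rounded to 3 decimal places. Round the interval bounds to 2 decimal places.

The population standard deviation σ is known, so use a z-interval (standard normal critical value).

For 80% confidence, z* = 1.282 (from standard normal table)

Standard error: SE = σ/√n = 6/√64 = 0.750000

Margin of error: E = z* × SE = 1.282 × 0.750000 = 0.9615

Z-interval: x̄ ± E = 20 ± 0.9615 = (19.0385, 20.9615)

Rounded to 2 decimal places:

(19.04, 20.96)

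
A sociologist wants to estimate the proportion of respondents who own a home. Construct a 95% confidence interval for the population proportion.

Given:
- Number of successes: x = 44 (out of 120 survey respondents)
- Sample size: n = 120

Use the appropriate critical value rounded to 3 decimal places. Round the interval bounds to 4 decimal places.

Sample proportion: p̂ = 44/120 = 0.366667

Check conditions for normal approximation:
  np̂ = 44 ≥ 10 ✓
  n(1-p̂) = 76 ≥ 10 ✓

The sample is large enough, so use a z-interval (normal approximation) for the proportion.

For 95% confidence, z* = 1.96 (from standard normal table)

Standard error: SE = √(p̂(1-p̂)/n) = √(0.366667×0.633333/120) = 0.04399074

Margin of error: E = z* × SE = 1.96 × 0.04399074 = 0.086222

Z-interval: p̂ ± E = 0.366667 ± 0.086222 = (0.280445, 0.452889)

Rounded to 4 decimal places:

(0.2804, 0.4529)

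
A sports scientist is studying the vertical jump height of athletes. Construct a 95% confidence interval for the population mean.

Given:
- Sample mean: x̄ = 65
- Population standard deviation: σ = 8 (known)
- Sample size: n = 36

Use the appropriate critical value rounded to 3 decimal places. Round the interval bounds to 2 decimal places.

The population standard deviation σ is known, so use a z-interval (standard normal critical value).

For 95% confidence, z* = 1.96 (from standard normal table)

Standard error: SE = σ/√n = 8/√36 = 1.333333

Margin of error: E = z* × SE = 1.96 × 1.333333 = 2.6133

Z-interval: x̄ ± E = 65 ± 2.6133 = (62.3867, 67.6133)

Rounded to 2 decimal places:

(62.39, 67.61)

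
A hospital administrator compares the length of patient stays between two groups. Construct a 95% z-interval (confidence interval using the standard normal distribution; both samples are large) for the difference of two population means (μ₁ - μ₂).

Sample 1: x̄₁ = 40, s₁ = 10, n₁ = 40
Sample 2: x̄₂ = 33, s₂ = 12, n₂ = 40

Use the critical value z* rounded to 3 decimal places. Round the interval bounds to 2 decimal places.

Both samples are large (n₁ = 40 ≥ 30, n₂ = 40 ≥ 30), so a z-interval for the difference of means applies.

Point estimate: x̄₁ - x̄₂ = 40 - 33 = 7

Standard error: SE = √(s₁²/n₁ + s₂²/n₂)
= √(10²/40 + 12²/40)
= √(2.500000 + 3.600000)
= 2.469818

For 95% confidence, z* = 1.96 (from standard normal table)
Margin of error: E = z* × SE = 1.96 × 2.469818 = 4.8408

Z-interval: (x̄₁ - x̄₂) ± E = 7 ± 4.8408 = (2.1592, 11.8408)

Rounded to 2 decimal places:

(2.16, 11.84)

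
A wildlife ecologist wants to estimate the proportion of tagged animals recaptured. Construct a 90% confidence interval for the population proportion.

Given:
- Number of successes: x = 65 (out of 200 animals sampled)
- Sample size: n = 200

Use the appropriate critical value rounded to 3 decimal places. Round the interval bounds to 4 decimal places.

Sample proportion: p̂ = 65/200 = 0.325000

Check conditions for normal approximation:
  np̂ = 65 ≥ 10 ✓
  n(1-p̂) = 135 ≥ 10 ✓

The sample is large enough, so use a z-interval (normal approximation) for the proportion.

For 90% confidence, z* = 1.645 (from standard normal table)

Standard error: SE = √(p̂(1-p̂)/n) = √(0.325000×0.675000/200) = 0.03311910

Margin of error: E = z* × SE = 1.645 × 0.03311910 = 0.054481

Z-interval: p̂ ± E = 0.325000 ± 0.054481 = (0.270519, 0.379481)

Rounded to 4 decimal places:

(0.2705, 0.3795)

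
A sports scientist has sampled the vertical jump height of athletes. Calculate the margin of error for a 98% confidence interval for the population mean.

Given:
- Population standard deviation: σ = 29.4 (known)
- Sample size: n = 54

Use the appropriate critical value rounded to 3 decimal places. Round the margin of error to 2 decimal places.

The population standard deviation σ is known, so use the z-interval margin of error formula.

For 98% confidence, z* = 2.326 (from standard normal table)

Margin of error formula for z-interval: E = z* × σ/√n

E = 2.326 × 29.4/√54
  = 2.326 × 4.000833
  = 9.3059

Rounded to 2 decimal places:

9.31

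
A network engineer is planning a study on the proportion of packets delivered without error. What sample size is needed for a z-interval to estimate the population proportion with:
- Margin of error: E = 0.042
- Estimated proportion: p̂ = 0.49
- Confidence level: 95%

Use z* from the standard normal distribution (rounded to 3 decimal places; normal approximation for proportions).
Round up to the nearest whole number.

Using z* for proportion z-interval (normal approximation).

For 95% confidence, z* = 1.96 (from standard normal table)

Sample size formula for proportion z-interval: n = z*²p̂(1-p̂)/E²

n = 1.96² × 0.49 × 0.51 / 0.042²
  = 3.8416 × 0.2499 / 0.001764
  = 544.2267

Round up to the nearest whole number: n = 545

545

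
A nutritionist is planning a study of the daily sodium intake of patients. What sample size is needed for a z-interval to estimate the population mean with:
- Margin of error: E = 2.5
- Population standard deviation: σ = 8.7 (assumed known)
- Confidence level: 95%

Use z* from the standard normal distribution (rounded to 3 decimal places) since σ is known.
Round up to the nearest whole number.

Using z* since population σ is known (z-interval formula).

For 95% confidence, z* = 1.96 (from standard normal table)

Sample size formula for z-interval: n = (z*σ/E)²

n = (1.96 × 8.7 / 2.5)²
  = (6.820800)²
  = 46.5233

Round up to the nearest whole number: n = 47

47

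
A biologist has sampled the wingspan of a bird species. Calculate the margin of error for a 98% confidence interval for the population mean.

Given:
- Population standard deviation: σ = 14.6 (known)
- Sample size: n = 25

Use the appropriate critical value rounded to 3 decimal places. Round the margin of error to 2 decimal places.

The population standard deviation σ is known, so use the z-interval margin of error formula.

For 98% confidence, z* = 2.326 (from standard normal table)

Margin of error formula for z-interval: E = z* × σ/√n

E = 2.326 × 14.6/√25
  = 2.326 × 2.920000
  = 6.7919

Rounded to 2 decimal places:

6.79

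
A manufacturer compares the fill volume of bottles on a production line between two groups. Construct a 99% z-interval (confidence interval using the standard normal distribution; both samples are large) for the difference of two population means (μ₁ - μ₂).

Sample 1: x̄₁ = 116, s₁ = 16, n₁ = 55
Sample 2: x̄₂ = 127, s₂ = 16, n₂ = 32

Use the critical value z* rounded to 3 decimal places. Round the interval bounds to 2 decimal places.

Both samples are large (n₁ = 55 ≥ 30, n₂ = 32 ≥ 30), so a z-interval for the difference of means applies.

Point estimate: x̄₁ - x̄₂ = 116 - 127 = -11

Standard error: SE = √(s₁²/n₁ + s₂²/n₂)
= √(16²/55 + 16²/32)
= √(4.654545 + 8.000000)
= 3.557323

For 99% confidence, z* = 2.576 (from standard normal table)
Margin of error: E = z* × SE = 2.576 × 3.557323 = 9.1637

Z-interval: (x̄₁ - x̄₂) ± E = -11 ± 9.1637 = (-20.1637, -1.8363)

Rounded to 2 decimal places:

(-20.16, -1.84)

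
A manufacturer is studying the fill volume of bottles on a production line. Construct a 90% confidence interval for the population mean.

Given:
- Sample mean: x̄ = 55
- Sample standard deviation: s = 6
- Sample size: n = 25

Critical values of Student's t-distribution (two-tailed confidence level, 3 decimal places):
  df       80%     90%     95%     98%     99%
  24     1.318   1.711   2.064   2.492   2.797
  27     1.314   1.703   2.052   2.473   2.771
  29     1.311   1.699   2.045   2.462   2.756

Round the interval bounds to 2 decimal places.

The population standard deviation σ is unknown (only the sample standard deviation s is given), so use a t-interval with df = n - 1 = 25 - 1 = 24.

For 90% confidence with df = 24, t* = 1.711 (from t-table)

Standard error: SE = s/√n = 6/√25 = 1.200000

Margin of error: E = t* × SE = 1.711 × 1.200000 = 2.0532

T-interval: x̄ ± E = 55 ± 2.0532 = (52.9468, 57.0532)

Rounded to 2 decimal places:

(52.95, 57.05)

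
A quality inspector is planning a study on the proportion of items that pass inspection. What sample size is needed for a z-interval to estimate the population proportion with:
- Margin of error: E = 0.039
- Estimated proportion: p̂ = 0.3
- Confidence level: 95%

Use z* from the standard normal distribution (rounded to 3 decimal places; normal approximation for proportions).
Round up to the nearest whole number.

Using z* for proportion z-interval (normal approximation).

For 95% confidence, z* = 1.96 (from standard normal table)

Sample size formula for proportion z-interval: n = z*²p̂(1-p̂)/E²

n = 1.96² × 0.3 × 0.7 / 0.039²
  = 3.8416 × 0.21 / 0.001521
  = 530.3984

Round up to the nearest whole number: n = 531

531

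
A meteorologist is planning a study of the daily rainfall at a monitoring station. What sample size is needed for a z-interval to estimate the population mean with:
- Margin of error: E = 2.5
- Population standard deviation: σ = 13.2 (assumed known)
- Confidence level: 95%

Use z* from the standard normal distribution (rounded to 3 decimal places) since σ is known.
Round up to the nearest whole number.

Using z* since population σ is known (z-interval formula).

For 95% confidence, z* = 1.96 (from standard normal table)

Sample size formula for z-interval: n = (z*σ/E)²

n = (1.96 × 13.2 / 2.5)²
  = (10.348800)²
  = 107.0977

Round up to the nearest whole number: n = 108

108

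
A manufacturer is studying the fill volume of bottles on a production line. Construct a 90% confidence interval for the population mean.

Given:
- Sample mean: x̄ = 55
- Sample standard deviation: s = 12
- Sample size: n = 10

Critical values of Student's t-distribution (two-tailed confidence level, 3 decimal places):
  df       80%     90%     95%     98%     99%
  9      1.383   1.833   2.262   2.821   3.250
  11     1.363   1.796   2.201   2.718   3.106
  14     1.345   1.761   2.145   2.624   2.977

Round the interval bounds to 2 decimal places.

The population standard deviation σ is unknown (only the sample standard deviation s is given), so use a t-interval with df = n - 1 = 10 - 1 = 9.

For 90% confidence with df = 9, t* = 1.833 (from t-table)

Standard error: SE = s/√n = 12/√10 = 3.794733

Margin of error: E = t* × SE = 1.833 × 3.794733 = 6.9557

T-interval: x̄ ± E = 55 ± 6.9557 = (48.0443, 61.9557)

Rounded to 2 decimal places:

(48.04, 61.96)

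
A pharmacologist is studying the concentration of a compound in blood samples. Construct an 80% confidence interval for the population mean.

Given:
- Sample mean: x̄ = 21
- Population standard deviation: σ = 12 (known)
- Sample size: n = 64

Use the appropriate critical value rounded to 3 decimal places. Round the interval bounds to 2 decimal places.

The population standard deviation σ is known, so use a z-interval (standard normal critical value).

For 80% confidence, z* = 1.282 (from standard normal table)

Standard error: SE = σ/√n = 12/√64 = 1.500000

Margin of error: E = z* × SE = 1.282 × 1.500000 = 1.9230

Z-interval: x̄ ± E = 21 ± 1.9230 = (19.0770, 22.9230)

Rounded to 2 decimal places:

(19.08, 22.92)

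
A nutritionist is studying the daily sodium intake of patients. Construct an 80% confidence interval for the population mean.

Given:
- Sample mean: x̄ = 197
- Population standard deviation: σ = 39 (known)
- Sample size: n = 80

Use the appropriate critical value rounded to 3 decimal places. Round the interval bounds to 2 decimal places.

The population standard deviation σ is known, so use a z-interval (standard normal critical value).

For 80% confidence, z* = 1.282 (from standard normal table)

Standard error: SE = σ/√n = 39/√80 = 4.360333

Margin of error: E = z* × SE = 1.282 × 4.360333 = 5.5899

Z-interval: x̄ ± E = 197 ± 5.5899 = (191.4101, 202.5899)

Rounded to 2 decimal places:

(191.41, 202.59)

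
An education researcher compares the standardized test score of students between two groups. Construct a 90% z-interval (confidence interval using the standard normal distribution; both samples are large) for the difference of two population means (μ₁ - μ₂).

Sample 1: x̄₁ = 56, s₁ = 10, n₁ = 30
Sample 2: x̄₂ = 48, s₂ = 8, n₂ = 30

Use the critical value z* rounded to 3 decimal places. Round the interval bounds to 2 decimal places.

Both samples are large (n₁ = 30 ≥ 30, n₂ = 30 ≥ 30), so a z-interval for the difference of means applies.

Point estimate: x̄₁ - x̄₂ = 56 - 48 = 8

Standard error: SE = √(s₁²/n₁ + s₂²/n₂)
= √(10²/30 + 8²/30)
= √(3.333333 + 2.133333)
= 2.338090

For 90% confidence, z* = 1.645 (from standard normal table)
Margin of error: E = z* × SE = 1.645 × 2.338090 = 3.8462

Z-interval: (x̄₁ - x̄₂) ± E = 8 ± 3.8462 = (4.1538, 11.8462)

Rounded to 2 decimal places:

(4.15, 11.85)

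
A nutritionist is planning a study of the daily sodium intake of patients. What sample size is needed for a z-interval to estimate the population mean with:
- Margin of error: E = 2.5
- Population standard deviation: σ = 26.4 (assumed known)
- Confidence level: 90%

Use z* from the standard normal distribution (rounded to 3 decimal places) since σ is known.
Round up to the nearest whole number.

Using z* since population σ is known (z-interval formula).

For 90% confidence, z* = 1.645 (from standard normal table)

Sample size formula for z-interval: n = (z*σ/E)²

n = (1.645 × 26.4 / 2.5)²
  = (17.371200)²
  = 301.7586

Round up to the nearest whole number: n = 302

302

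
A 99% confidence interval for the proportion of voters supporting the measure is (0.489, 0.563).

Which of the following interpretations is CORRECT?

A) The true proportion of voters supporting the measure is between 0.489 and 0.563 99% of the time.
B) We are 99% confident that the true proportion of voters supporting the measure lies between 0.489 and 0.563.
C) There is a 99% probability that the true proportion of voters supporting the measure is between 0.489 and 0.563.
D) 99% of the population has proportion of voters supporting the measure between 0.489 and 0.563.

A confidence interval represents our confidence in the procedure, not a probability statement about the parameter.

Key concept: If we repeated this sampling process many times and computed a 99% CI each time, about 99% of those intervals would contain the true population parameter.

For this specific interval (0.489, 0.563):
- Midpoint (point estimate): 0.526
- Margin of error: 0.037

The correct interpretation is the one stating confidence that the true parameter lies in the interval — option B.

B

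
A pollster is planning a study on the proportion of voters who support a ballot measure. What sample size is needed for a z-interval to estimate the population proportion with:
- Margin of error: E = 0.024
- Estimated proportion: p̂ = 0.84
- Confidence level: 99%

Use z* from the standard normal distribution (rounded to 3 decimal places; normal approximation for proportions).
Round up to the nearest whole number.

Using z* for proportion z-interval (normal approximation).

For 99% confidence, z* = 2.576 (from standard normal table)

Sample size formula for proportion z-interval: n = z*²p̂(1-p̂)/E²

n = 2.576² × 0.84 × 0.16 / 0.024²
  = 6.635776 × 0.1344 / 0.000576
  = 1548.3477

Round up to the nearest whole number: n = 1549

1549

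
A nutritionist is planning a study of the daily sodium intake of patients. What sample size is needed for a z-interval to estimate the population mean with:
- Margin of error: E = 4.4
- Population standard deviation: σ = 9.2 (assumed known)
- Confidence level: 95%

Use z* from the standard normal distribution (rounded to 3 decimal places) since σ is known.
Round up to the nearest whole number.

Using z* since population σ is known (z-interval formula).

For 95% confidence, z* = 1.96 (from standard normal table)

Sample size formula for z-interval: n = (z*σ/E)²

n = (1.96 × 9.2 / 4.4)²
  = (4.098182)²
  = 16.7951

Round up to the nearest whole number: n = 17

17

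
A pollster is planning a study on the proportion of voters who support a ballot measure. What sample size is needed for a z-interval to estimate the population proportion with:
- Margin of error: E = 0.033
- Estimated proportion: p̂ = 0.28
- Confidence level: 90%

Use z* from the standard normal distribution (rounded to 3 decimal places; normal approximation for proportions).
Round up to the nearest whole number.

Using z* for proportion z-interval (normal approximation).

For 90% confidence, z* = 1.645 (from standard normal table)

Sample size formula for proportion z-interval: n = z*²p̂(1-p̂)/E²

n = 1.645² × 0.28 × 0.72 / 0.033²
  = 2.706025 × 0.2016 / 0.001089
  = 500.9501

Round up to the nearest whole number: n = 501

501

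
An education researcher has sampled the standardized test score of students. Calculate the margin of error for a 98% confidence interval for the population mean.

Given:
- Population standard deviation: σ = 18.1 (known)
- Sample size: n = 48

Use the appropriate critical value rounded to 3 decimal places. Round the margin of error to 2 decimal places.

The population standard deviation σ is known, so use the z-interval margin of error formula.

For 98% confidence, z* = 2.326 (from standard normal table)

Margin of error formula for z-interval: E = z* × σ/√n

E = 2.326 × 18.1/√48
  = 2.326 × 2.612510
  = 6.0767

Rounded to 2 decimal places:

6.08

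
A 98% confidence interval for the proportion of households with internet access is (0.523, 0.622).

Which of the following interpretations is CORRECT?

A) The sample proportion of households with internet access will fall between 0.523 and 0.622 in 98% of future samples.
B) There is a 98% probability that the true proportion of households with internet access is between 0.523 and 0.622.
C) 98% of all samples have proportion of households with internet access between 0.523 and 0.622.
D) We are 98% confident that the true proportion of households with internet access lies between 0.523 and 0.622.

A confidence interval represents our confidence in the procedure, not a probability statement about the parameter.

Key concept: If we repeated this sampling process many times and computed a 98% CI each time, about 98% of those intervals would contain the true population parameter.

For this specific interval (0.523, 0.622):
- Midpoint (point estimate): 0.5725
- Margin of error: 0.0495

The correct interpretation is the one stating confidence that the true parameter lies in the interval — option D.

D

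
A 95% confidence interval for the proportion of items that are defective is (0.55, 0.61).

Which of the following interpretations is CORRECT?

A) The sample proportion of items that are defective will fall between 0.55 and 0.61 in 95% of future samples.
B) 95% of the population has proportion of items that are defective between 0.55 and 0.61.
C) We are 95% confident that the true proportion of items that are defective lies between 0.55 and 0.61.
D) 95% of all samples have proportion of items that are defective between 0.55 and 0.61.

A confidence interval represents our confidence in the procedure, not a probability statement about the parameter.

Key concept: If we repeated this sampling process many times and computed a 95% CI each time, about 95% of those intervals would contain the true population parameter.

For this specific interval (0.55, 0.61):
- Midpoint (point estimate): 0.58
- Margin of error: 0.03

The correct interpretation is the one stating confidence that the true parameter lies in the interval — option C.

C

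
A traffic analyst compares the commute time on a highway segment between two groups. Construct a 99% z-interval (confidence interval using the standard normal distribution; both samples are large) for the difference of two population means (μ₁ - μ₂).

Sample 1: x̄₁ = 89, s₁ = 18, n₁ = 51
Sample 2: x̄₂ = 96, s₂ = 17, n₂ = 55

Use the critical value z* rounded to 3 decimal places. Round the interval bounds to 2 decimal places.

Both samples are large (n₁ = 51 ≥ 30, n₂ = 55 ≥ 30), so a z-interval for the difference of means applies.

Point estimate: x̄₁ - x̄₂ = 89 - 96 = -7

Standard error: SE = √(s₁²/n₁ + s₂²/n₂)
= √(18²/51 + 17²/55)
= √(6.352941 + 5.254545)
= 3.406976

For 99% confidence, z* = 2.576 (from standard normal table)
Margin of error: E = z* × SE = 2.576 × 3.406976 = 8.7764

Z-interval: (x̄₁ - x̄₂) ± E = -7 ± 8.7764 = (-15.7764, 1.7764)

Rounded to 2 decimal places:

(-15.78, 1.78)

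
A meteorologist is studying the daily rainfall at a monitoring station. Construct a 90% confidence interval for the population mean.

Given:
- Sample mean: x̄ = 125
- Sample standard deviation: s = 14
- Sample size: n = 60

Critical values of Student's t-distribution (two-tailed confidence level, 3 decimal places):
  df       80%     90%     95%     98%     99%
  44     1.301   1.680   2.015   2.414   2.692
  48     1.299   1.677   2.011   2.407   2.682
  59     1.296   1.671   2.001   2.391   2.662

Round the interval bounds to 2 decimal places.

The population standard deviation σ is unknown (only the sample standard deviation s is given), so use a t-interval with df = n - 1 = 60 - 1 = 59.

For 90% confidence with df = 59, t* = 1.671 (from t-table)

Standard error: SE = s/√n = 14/√60 = 1.807392

Margin of error: E = t* × SE = 1.671 × 1.807392 = 3.0202

T-interval: x̄ ± E = 125 ± 3.0202 = (121.9798, 128.0202)

Rounded to 2 decimal places:

(121.98, 128.02)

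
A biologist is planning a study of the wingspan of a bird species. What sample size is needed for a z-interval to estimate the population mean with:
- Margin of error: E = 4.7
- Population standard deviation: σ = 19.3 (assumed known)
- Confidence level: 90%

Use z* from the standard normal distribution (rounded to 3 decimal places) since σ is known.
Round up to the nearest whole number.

Using z* since population σ is known (z-interval formula).

For 90% confidence, z* = 1.645 (from standard normal table)

Sample size formula for z-interval: n = (z*σ/E)²

n = (1.645 × 19.3 / 4.7)²
  = (6.755000)²
  = 45.6300

Round up to the nearest whole number: n = 46

46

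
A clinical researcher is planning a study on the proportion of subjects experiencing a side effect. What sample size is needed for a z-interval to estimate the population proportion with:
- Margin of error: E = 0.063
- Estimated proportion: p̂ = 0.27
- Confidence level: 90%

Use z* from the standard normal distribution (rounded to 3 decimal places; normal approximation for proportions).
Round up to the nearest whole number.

Using z* for proportion z-interval (normal approximation).

For 90% confidence, z* = 1.645 (from standard normal table)

Sample size formula for proportion z-interval: n = z*²p̂(1-p̂)/E²

n = 1.645² × 0.27 × 0.73 / 0.063²
  = 2.706025 × 0.1971 / 0.003969
  = 134.3808

Round up to the nearest whole number: n = 135

135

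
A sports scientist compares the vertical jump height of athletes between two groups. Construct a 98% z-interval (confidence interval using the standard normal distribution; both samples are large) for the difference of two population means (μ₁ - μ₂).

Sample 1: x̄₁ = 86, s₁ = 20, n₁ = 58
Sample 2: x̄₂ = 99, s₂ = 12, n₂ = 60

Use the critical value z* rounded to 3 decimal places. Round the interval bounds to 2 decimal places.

Both samples are large (n₁ = 58 ≥ 30, n₂ = 60 ≥ 30), so a z-interval for the difference of means applies.

Point estimate: x̄₁ - x̄₂ = 86 - 99 = -13

Standard error: SE = √(s₁²/n₁ + s₂²/n₂)
= √(20²/58 + 12²/60)
= √(6.896552 + 2.400000)
= 3.049025

For 98% confidence, z* = 2.326 (from standard normal table)
Margin of error: E = z* × SE = 2.326 × 3.049025 = 7.0920

Z-interval: (x̄₁ - x̄₂) ± E = -13 ± 7.0920 = (-20.0920, -5.9080)

Rounded to 2 decimal places:

(-20.09, -5.91)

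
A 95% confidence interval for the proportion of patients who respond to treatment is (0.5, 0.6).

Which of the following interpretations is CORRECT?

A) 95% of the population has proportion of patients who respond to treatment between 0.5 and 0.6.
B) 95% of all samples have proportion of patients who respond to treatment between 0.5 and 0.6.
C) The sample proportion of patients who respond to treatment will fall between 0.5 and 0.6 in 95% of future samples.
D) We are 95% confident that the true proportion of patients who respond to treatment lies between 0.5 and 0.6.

A confidence interval represents our confidence in the procedure, not a probability statement about the parameter.

Key concept: If we repeated this sampling process many times and computed a 95% CI each time, about 95% of those intervals would contain the true population parameter.

For this specific interval (0.5, 0.6):
- Midpoint (point estimate): 0.55
- Margin of error: 0.05

The correct interpretation is the one stating confidence that the true parameter lies in the interval — option D.

D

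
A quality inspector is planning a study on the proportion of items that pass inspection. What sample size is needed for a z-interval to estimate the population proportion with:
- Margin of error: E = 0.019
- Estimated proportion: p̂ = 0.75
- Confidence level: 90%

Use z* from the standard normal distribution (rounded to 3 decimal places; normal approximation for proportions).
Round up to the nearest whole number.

Using z* for proportion z-interval (normal approximation).

For 90% confidence, z* = 1.645 (from standard normal table)

Sample size formula for proportion z-interval: n = z*²p̂(1-p̂)/E²

n = 1.645² × 0.75 × 0.25 / 0.019²
  = 2.706025 × 0.1875 / 0.000361
  = 1405.4839

Round up to the nearest whole number: n = 1406

1406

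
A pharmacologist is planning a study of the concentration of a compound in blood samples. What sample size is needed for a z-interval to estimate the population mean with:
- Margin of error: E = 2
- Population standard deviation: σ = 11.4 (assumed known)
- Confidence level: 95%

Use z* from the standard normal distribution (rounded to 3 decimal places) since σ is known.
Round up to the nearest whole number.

Using z* since population σ is known (z-interval formula).

For 95% confidence, z* = 1.96 (from standard normal table)

Sample size formula for z-interval: n = (z*σ/E)²

n = (1.96 × 11.4 / 2)²
  = (11.172000)²
  = 124.8136

Round up to the nearest whole number: n = 125

125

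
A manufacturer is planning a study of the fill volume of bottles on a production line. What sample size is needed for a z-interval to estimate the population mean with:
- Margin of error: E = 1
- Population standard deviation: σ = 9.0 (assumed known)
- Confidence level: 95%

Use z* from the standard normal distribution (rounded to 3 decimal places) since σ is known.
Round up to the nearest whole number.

Using z* since population σ is known (z-interval formula).

For 95% confidence, z* = 1.96 (from standard normal table)

Sample size formula for z-interval: n = (z*σ/E)²

n = (1.96 × 9.0 / 1)²
  = (17.640000)²
  = 311.1696

Round up to the nearest whole number: n = 312

312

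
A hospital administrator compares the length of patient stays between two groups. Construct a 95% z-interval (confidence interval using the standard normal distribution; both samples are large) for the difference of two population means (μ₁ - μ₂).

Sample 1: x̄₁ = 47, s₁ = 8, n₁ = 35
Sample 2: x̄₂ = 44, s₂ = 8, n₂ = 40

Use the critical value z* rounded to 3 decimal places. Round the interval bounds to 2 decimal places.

Both samples are large (n₁ = 35 ≥ 30, n₂ = 40 ≥ 30), so a z-interval for the difference of means applies.

Point estimate: x̄₁ - x̄₂ = 47 - 44 = 3

Standard error: SE = √(s₁²/n₁ + s₂²/n₂)
= √(8²/35 + 8²/40)
= √(1.828571 + 1.600000)
= 1.851640

For 95% confidence, z* = 1.96 (from standard normal table)
Margin of error: E = z* × SE = 1.96 × 1.851640 = 3.6292

Z-interval: (x̄₁ - x̄₂) ± E = 3 ± 3.6292 = (-0.6292, 6.6292)

Rounded to 2 decimal places:

(-0.63, 6.63)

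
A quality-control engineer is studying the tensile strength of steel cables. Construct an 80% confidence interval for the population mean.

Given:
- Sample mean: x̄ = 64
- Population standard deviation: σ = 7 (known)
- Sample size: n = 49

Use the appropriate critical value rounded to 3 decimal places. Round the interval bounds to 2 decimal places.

The population standard deviation σ is known, so use a z-interval (standard normal critical value).

For 80% confidence, z* = 1.282 (from standard normal table)

Standard error: SE = σ/√n = 7/√49 = 1.000000

Margin of error: E = z* × SE = 1.282 × 1.000000 = 1.2820

Z-interval: x̄ ± E = 64 ± 1.2820 = (62.7180, 65.2820)

Rounded to 2 decimal places:

(62.72, 65.28)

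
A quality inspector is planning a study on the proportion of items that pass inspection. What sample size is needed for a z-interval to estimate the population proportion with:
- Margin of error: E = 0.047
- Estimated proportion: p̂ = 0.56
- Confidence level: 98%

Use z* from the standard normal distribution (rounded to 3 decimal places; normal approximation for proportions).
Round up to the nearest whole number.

Using z* for proportion z-interval (normal approximation).

For 98% confidence, z* = 2.326 (from standard normal table)

Sample size formula for proportion z-interval: n = z*²p̂(1-p̂)/E²

n = 2.326² × 0.56 × 0.44 / 0.047²
  = 5.410276 × 0.2464 / 0.002209
  = 603.4821

Round up to the nearest whole number: n = 604

604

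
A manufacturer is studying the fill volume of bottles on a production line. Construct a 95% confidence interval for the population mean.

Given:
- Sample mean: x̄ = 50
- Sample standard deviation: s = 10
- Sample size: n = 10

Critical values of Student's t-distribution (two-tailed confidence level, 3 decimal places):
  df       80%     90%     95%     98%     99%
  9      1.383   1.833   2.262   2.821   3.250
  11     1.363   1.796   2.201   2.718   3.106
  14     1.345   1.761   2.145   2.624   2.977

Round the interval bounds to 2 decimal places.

The population standard deviation σ is unknown (only the sample standard deviation s is given), so use a t-interval with df = n - 1 = 10 - 1 = 9.

For 95% confidence with df = 9, t* = 2.262 (from t-table)

Standard error: SE = s/√n = 10/√10 = 3.162278

Margin of error: E = t* × SE = 2.262 × 3.162278 = 7.1531

T-interval: x̄ ± E = 50 ± 7.1531 = (42.8469, 57.1531)

Rounded to 2 decimal places:

(42.85, 57.15)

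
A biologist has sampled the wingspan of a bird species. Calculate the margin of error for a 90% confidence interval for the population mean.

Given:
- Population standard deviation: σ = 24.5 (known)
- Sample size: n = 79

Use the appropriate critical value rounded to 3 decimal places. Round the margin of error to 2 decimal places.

The population standard deviation σ is known, so use the z-interval margin of error formula.

For 90% confidence, z* = 1.645 (from standard normal table)

Margin of error formula for z-interval: E = z* × σ/√n

E = 1.645 × 24.5/√79
  = 1.645 × 2.756465
  = 4.5344

Rounded to 2 decimal places:

4.53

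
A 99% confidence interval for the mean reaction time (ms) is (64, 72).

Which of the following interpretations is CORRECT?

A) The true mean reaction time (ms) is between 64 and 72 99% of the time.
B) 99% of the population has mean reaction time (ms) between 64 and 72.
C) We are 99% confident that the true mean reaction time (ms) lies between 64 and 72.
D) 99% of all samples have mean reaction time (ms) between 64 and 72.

A confidence interval represents our confidence in the procedure, not a probability statement about the parameter.

Key concept: If we repeated this sampling process many times and computed a 99% CI each time, about 99% of those intervals would contain the true population parameter.

For this specific interval (64, 72):
- Midpoint (point estimate): 68
- Margin of error: 4

The correct interpretation is the one stating confidence that the true parameter lies in the interval — option C.

C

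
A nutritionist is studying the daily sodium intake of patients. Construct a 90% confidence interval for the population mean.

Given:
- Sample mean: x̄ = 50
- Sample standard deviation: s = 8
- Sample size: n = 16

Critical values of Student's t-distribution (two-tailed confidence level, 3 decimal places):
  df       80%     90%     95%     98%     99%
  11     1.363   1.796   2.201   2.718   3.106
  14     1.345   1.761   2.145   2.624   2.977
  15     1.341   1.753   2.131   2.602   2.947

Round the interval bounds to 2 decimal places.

The population standard deviation σ is unknown (only the sample standard deviation s is given), so use a t-interval with df = n - 1 = 16 - 1 = 15.

For 90% confidence with df = 15, t* = 1.753 (from t-table)

Standard error: SE = s/√n = 8/√16 = 2.000000

Margin of error: E = t* × SE = 1.753 × 2.000000 = 3.5060

T-interval: x̄ ± E = 50 ± 3.5060 = (46.4940, 53.5060)

Rounded to 2 decimal places:

(46.49, 53.51)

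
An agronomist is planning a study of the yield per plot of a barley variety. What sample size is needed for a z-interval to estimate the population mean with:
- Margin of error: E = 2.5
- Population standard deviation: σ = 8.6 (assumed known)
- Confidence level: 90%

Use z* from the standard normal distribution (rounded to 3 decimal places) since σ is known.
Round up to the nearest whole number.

Using z* since population σ is known (z-interval formula).

For 90% confidence, z* = 1.645 (from standard normal table)

Sample size formula for z-interval: n = (z*σ/E)²

n = (1.645 × 8.6 / 2.5)²
  = (5.658800)²
  = 32.0220

Round up to the nearest whole number: n = 33

33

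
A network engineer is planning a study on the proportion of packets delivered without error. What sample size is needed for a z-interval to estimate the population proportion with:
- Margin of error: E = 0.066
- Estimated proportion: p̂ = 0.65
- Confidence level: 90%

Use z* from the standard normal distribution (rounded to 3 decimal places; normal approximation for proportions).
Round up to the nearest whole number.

Using z* for proportion z-interval (normal approximation).

For 90% confidence, z* = 1.645 (from standard normal table)

Sample size formula for proportion z-interval: n = z*²p̂(1-p̂)/E²

n = 1.645² × 0.65 × 0.35 / 0.066²
  = 2.706025 × 0.2275 / 0.004356
  = 141.3271

Round up to the nearest whole number: n = 142

142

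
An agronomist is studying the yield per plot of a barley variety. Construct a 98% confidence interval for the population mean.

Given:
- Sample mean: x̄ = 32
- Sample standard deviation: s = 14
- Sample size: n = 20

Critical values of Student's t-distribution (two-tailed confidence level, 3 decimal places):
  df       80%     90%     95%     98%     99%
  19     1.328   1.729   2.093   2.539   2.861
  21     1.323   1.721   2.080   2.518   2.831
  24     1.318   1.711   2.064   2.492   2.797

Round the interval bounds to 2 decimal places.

The population standard deviation σ is unknown (only the sample standard deviation s is given), so use a t-interval with df = n - 1 = 20 - 1 = 19.

For 98% confidence with df = 19, t* = 2.539 (from t-table)

Standard error: SE = s/√n = 14/√20 = 3.130495

Margin of error: E = t* × SE = 2.539 × 3.130495 = 7.9483

T-interval: x̄ ± E = 32 ± 7.9483 = (24.0517, 39.9483)

Rounded to 2 decimal places:

(24.05, 39.95)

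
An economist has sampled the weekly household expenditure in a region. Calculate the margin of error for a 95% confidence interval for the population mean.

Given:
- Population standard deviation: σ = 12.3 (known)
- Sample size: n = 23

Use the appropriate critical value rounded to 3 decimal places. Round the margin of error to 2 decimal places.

The population standard deviation σ is known, so use the z-interval margin of error formula.

For 95% confidence, z* = 1.96 (from standard normal table)

Margin of error formula for z-interval: E = z* × σ/√n

E = 1.96 × 12.3/√23
  = 1.96 × 2.564727
  = 5.0269

Rounded to 2 decimal places:

5.03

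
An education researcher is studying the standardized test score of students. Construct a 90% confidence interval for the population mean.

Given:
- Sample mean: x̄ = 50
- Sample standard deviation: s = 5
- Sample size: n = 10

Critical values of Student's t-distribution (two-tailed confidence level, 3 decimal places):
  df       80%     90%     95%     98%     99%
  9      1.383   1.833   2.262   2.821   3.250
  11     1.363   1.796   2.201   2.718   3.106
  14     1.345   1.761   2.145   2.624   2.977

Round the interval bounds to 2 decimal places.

The population standard deviation σ is unknown (only the sample standard deviation s is given), so use a t-interval with df = n - 1 = 10 - 1 = 9.

For 90% confidence with df = 9, t* = 1.833 (from t-table)

Standard error: SE = s/√n = 5/√10 = 1.581139

Margin of error: E = t* × SE = 1.833 × 1.581139 = 2.8982

T-interval: x̄ ± E = 50 ± 2.8982 = (47.1018, 52.8982)

Rounded to 2 decimal places:

(47.10, 52.90)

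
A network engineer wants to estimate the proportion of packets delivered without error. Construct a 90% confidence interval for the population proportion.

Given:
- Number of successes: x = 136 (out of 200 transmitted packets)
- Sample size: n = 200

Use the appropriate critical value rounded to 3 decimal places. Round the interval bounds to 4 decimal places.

Sample proportion: p̂ = 136/200 = 0.680000

Check conditions for normal approximation:
  np̂ = 136 ≥ 10 ✓
  n(1-p̂) = 64 ≥ 10 ✓

The sample is large enough, so use a z-interval (normal approximation) for the proportion.

For 90% confidence, z* = 1.645 (from standard normal table)

Standard error: SE = √(p̂(1-p̂)/n) = √(0.680000×0.320000/200) = 0.03298485

Margin of error: E = z* × SE = 1.645 × 0.03298485 = 0.054260

Z-interval: p̂ ± E = 0.680000 ± 0.054260 = (0.625740, 0.734260)

Rounded to 4 decimal places:

(0.6257, 0.7343)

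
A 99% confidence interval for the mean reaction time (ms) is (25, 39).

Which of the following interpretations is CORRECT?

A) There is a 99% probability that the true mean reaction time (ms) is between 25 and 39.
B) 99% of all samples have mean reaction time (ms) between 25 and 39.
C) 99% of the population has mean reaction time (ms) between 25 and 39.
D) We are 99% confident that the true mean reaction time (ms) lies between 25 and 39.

A confidence interval represents our confidence in the procedure, not a probability statement about the parameter.

Key concept: If we repeated this sampling process many times and computed a 99% CI each time, about 99% of those intervals would contain the true population parameter.

For this specific interval (25, 39):
- Midpoint (point estimate): 32
- Margin of error: 7

The correct interpretation is the one stating confidence that the true parameter lies in the interval — option D.

D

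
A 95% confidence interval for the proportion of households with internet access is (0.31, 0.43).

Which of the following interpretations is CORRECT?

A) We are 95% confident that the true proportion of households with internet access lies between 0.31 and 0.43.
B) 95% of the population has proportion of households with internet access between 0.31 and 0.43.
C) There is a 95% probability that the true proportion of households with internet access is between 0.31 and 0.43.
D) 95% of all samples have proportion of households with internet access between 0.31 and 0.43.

A confidence interval represents our confidence in the procedure, not a probability statement about the parameter.

Key concept: If we repeated this sampling process many times and computed a 95% CI each time, about 95% of those intervals would contain the true population parameter.

For this specific interval (0.31, 0.43):
- Midpoint (point estimate): 0.37
- Margin of error: 0.06

The correct interpretation is the one stating confidence that the true parameter lies in the interval — option A.

A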